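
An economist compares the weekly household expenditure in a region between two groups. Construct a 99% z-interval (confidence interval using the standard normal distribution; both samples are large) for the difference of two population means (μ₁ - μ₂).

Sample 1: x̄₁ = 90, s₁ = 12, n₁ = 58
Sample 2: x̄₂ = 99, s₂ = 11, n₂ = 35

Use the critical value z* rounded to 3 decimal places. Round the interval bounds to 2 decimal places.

Both samples are large (n₁ = 58 ≥ 30, n₂ = 35 ≥ 30), so a z-interval for the difference of means applies.

Point estimate: x̄₁ - x̄₂ = 90 - 99 = -9

Standard error: SE = √(s₁²/n₁ + s₂²/n₂)
= √(12²/58 + 11²/35)
= √(2.482759 + 3.457143)
= 2.437191

For 99% confidence, z* = 2.576 (from standard normal table)
Margin of error: E = z* × SE = 2.576 × 2.437191 = 6.2782

Z-interval: (x̄₁ - x̄₂) ± E = -9 ± 6.2782 = (-15.2782, -2.7218)

Rounded to 2 decimal places:

(-15.28, -2.72)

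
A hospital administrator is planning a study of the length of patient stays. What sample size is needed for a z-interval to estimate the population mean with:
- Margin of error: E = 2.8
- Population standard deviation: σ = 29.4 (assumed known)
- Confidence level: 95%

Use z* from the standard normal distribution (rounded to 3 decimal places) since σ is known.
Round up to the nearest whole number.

Using z* since population σ is known (z-interval formula).

For 95% confidence, z* = 1.96 (from standard normal table)

Sample size formula for z-interval: n = (z*σ/E)²

n = (1.96 × 29.4 / 2.8)²
  = (20.580000)²
  = 423.5364

Round up to the nearest whole number: n = 424

424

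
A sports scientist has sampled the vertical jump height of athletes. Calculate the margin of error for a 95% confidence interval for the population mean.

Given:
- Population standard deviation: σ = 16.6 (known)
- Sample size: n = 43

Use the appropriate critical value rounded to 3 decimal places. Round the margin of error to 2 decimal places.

The population standard deviation σ is known, so use the z-interval margin of error formula.

For 95% confidence, z* = 1.96 (from standard normal table)

Margin of error formula for z-interval: E = z* × σ/√n

E = 1.96 × 16.6/√43
  = 1.96 × 2.531476
  = 4.9617

Rounded to 2 decimal places:

4.96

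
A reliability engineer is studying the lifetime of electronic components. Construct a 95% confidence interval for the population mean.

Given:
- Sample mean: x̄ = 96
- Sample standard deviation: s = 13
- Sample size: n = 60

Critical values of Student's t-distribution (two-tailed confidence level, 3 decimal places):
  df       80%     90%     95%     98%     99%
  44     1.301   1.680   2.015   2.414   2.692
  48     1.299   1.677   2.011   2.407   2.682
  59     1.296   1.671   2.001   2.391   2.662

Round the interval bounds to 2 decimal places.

The population standard deviation σ is unknown (only the sample standard deviation s is given), so use a t-interval with df = n - 1 = 60 - 1 = 59.

For 95% confidence with df = 59, t* = 2.001 (from t-table)

Standard error: SE = s/√n = 13/√60 = 1.678293

Margin of error: E = t* × SE = 2.001 × 1.678293 = 3.3583

T-interval: x̄ ± E = 96 ± 3.3583 = (92.6417, 99.3583)

Rounded to 2 decimal places:

(92.64, 99.36)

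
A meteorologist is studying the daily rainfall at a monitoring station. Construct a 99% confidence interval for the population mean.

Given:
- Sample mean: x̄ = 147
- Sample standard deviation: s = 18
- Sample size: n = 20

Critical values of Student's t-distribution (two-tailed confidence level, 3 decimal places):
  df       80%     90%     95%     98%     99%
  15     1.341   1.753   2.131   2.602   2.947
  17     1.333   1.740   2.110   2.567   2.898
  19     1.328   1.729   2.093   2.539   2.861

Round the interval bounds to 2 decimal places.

The population standard deviation σ is unknown (only the sample standard deviation s is given), so use a t-interval with df = n - 1 = 20 - 1 = 19.

For 99% confidence with df = 19, t* = 2.861 (from t-table)

Standard error: SE = s/√n = 18/√20 = 4.024922

Margin of error: E = t* × SE = 2.861 × 4.024922 = 11.5153

T-interval: x̄ ± E = 147 ± 11.5153 = (135.4847, 158.5153)

Rounded to 2 decimal places:

(135.48, 158.52)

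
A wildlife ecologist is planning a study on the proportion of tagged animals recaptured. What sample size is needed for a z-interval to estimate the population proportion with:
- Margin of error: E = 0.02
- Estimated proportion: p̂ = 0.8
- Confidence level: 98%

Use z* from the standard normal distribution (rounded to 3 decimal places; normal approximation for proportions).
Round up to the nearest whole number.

Using z* for proportion z-interval (normal approximation).

For 98% confidence, z* = 2.326 (from standard normal table)

Sample size formula for proportion z-interval: n = z*²p̂(1-p̂)/E²

n = 2.326² × 0.8 × 0.2 / 0.02²
  = 5.410276 × 0.16 / 0.0004
  = 2164.1104

Round up to the nearest whole number: n = 2165

2165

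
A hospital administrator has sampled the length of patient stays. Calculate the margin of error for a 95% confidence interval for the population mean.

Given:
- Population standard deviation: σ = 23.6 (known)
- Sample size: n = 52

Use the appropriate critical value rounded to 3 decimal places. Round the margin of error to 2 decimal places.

The population standard deviation σ is known, so use the z-interval margin of error formula.

For 95% confidence, z* = 1.96 (from standard normal table)

Margin of error formula for z-interval: E = z* × σ/√n

E = 1.96 × 23.6/√52
  = 1.96 × 3.272731
  = 6.4146

Rounded to 2 decimal places:

6.41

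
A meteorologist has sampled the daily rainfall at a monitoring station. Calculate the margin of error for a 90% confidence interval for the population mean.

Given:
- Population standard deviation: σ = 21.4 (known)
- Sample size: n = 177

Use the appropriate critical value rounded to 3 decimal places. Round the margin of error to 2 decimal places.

The population standard deviation σ is known, so use the z-interval margin of error formula.

For 90% confidence, z* = 1.645 (from standard normal table)

Margin of error formula for z-interval: E = z* × σ/√n

E = 1.645 × 21.4/√177
  = 1.645 × 1.608522
  = 2.6460

Rounded to 2 decimal places:

2.65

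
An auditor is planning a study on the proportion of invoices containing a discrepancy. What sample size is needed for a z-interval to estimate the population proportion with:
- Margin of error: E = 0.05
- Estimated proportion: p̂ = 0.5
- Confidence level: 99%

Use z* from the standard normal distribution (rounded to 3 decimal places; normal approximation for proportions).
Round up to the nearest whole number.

Using z* for proportion z-interval (normal approximation).

For 99% confidence, z* = 2.576 (from standard normal table)

Sample size formula for proportion z-interval: n = z*²p̂(1-p̂)/E²

n = 2.576² × 0.5 × 0.5 / 0.05²
  = 6.635776 × 0.25 / 0.0025
  = 663.5776

Round up to the nearest whole number: n = 664

664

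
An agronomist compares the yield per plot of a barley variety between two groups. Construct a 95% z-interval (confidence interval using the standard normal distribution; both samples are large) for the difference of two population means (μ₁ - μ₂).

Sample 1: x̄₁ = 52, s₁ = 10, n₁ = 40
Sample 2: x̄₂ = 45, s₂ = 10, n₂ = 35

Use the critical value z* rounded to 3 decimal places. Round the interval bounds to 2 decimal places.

Both samples are large (n₁ = 40 ≥ 30, n₂ = 35 ≥ 30), so a z-interval for the difference of means applies.

Point estimate: x̄₁ - x̄₂ = 52 - 45 = 7

Standard error: SE = √(s₁²/n₁ + s₂²/n₂)
= √(10²/40 + 10²/35)
= √(2.500000 + 2.857143)
= 2.314550

For 95% confidence, z* = 1.96 (from standard normal table)
Margin of error: E = z* × SE = 1.96 × 2.314550 = 4.5365

Z-interval: (x̄₁ - x̄₂) ± E = 7 ± 4.5365 = (2.4635, 11.5365)

Rounded to 2 decimal places:

(2.46, 11.54)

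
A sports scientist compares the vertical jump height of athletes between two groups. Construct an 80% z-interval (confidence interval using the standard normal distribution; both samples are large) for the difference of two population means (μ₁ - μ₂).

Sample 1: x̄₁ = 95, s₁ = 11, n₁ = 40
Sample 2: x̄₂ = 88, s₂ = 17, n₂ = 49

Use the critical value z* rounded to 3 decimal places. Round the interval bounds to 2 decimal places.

Both samples are large (n₁ = 40 ≥ 30, n₂ = 49 ≥ 30), so a z-interval for the difference of means applies.

Point estimate: x̄₁ - x̄₂ = 95 - 88 = 7

Standard error: SE = √(s₁²/n₁ + s₂²/n₂)
= √(11²/40 + 17²/49)
= √(3.025000 + 5.897959)
= 2.987132

For 80% confidence, z* = 1.282 (from standard normal table)
Margin of error: E = z* × SE = 1.282 × 2.987132 = 3.8295

Z-interval: (x̄₁ - x̄₂) ± E = 7 ± 3.8295 = (3.1705, 10.8295)

Rounded to 2 decimal places:

(3.17, 10.83)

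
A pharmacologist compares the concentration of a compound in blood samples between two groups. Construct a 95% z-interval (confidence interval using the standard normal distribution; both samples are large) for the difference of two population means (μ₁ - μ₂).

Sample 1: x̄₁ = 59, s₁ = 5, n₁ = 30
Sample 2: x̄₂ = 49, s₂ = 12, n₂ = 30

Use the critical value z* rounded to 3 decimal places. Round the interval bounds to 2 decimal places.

Both samples are large (n₁ = 30 ≥ 30, n₂ = 30 ≥ 30), so a z-interval for the difference of means applies.

Point estimate: x̄₁ - x̄₂ = 59 - 49 = 10

Standard error: SE = √(s₁²/n₁ + s₂²/n₂)
= √(5²/30 + 12²/30)
= √(0.833333 + 4.800000)
= 2.373464

For 95% confidence, z* = 1.96 (from standard normal table)
Margin of error: E = z* × SE = 1.96 × 2.373464 = 4.6520

Z-interval: (x̄₁ - x̄₂) ± E = 10 ± 4.6520 = (5.3480, 14.6520)

Rounded to 2 decimal places:

(5.35, 14.65)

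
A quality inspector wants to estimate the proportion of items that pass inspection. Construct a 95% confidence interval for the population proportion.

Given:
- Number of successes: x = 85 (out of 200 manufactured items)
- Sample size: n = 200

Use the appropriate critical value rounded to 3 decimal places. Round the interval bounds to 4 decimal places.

Sample proportion: p̂ = 85/200 = 0.425000

Check conditions for normal approximation:
  np̂ = 85 ≥ 10 ✓
  n(1-p̂) = 115 ≥ 10 ✓

The sample is large enough, so use a z-interval (normal approximation) for the proportion.

For 95% confidence, z* = 1.96 (from standard normal table)

Standard error: SE = √(p̂(1-p̂)/n) = √(0.425000×0.575000/200) = 0.03495533

Margin of error: E = z* × SE = 1.96 × 0.03495533 = 0.068512

Z-interval: p̂ ± E = 0.425000 ± 0.068512 = (0.356488, 0.493512)

Rounded to 4 decimal places:

(0.3565, 0.4935)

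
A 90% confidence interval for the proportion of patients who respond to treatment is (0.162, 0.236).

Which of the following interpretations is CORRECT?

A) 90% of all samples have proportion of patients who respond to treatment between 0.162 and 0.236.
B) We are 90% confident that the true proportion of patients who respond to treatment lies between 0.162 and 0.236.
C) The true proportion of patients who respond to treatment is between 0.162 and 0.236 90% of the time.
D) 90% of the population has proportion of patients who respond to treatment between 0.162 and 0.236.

A confidence interval represents our confidence in the procedure, not a probability statement about the parameter.

Key concept: If we repeated this sampling process many times and computed a 90% CI each time, about 90% of those intervals would contain the true population parameter.

For this specific interval (0.162, 0.236):
- Midpoint (point estimate): 0.199
- Margin of error: 0.037

The correct interpretation is the one stating confidence that the true parameter lies in the interval — option B.

B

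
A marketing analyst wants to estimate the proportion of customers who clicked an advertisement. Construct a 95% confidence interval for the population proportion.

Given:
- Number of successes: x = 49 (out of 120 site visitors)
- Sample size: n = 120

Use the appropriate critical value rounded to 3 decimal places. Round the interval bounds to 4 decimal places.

Sample proportion: p̂ = 49/120 = 0.408333

Check conditions for normal approximation:
  np̂ = 49 ≥ 10 ✓
  n(1-p̂) = 71 ≥ 10 ✓

The sample is large enough, so use a z-interval (normal approximation) for the proportion.

For 95% confidence, z* = 1.96 (from standard normal table)

Standard error: SE = √(p̂(1-p̂)/n) = √(0.408333×0.591667/120) = 0.04486993

Margin of error: E = z* × SE = 1.96 × 0.04486993 = 0.087945

Z-interval: p̂ ± E = 0.408333 ± 0.087945 = (0.320388, 0.496278)

Rounded to 4 decimal places:

(0.3204, 0.4963)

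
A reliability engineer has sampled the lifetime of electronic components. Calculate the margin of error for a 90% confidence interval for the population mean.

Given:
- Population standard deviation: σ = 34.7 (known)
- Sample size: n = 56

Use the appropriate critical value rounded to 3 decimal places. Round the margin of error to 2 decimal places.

The population standard deviation σ is known, so use the z-interval margin of error formula.

For 90% confidence, z* = 1.645 (from standard normal table)

Margin of error formula for z-interval: E = z* × σ/√n

E = 1.645 × 34.7/√56
  = 1.645 × 4.636983
  = 7.6278

Rounded to 2 decimal places:

7.63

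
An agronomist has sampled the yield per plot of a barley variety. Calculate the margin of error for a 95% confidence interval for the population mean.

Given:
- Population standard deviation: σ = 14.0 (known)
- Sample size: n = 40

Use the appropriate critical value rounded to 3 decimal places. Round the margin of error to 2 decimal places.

The population standard deviation σ is known, so use the z-interval margin of error formula.

For 95% confidence, z* = 1.96 (from standard normal table)

Margin of error formula for z-interval: E = z* × σ/√n

E = 1.96 × 14.0/√40
  = 1.96 × 2.213594
  = 4.3386

Rounded to 2 decimal places:

4.34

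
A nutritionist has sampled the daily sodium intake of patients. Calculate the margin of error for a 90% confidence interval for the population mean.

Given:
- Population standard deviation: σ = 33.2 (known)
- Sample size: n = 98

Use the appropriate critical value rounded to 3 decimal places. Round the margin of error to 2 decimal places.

The population standard deviation σ is known, so use the z-interval margin of error formula.

For 90% confidence, z* = 1.645 (from standard normal table)

Margin of error formula for z-interval: E = z* × σ/√n

E = 1.645 × 33.2/√98
  = 1.645 × 3.353706
  = 5.5168

Rounded to 2 decimal places:

5.52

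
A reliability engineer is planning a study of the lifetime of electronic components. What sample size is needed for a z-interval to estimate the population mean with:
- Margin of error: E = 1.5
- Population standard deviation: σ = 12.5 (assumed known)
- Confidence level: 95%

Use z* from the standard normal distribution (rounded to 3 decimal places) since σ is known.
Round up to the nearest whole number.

Using z* since population σ is known (z-interval formula).

For 95% confidence, z* = 1.96 (from standard normal table)

Sample size formula for z-interval: n = (z*σ/E)²

n = (1.96 × 12.5 / 1.5)²
  = (16.333333)²
  = 266.7778

Round up to the nearest whole number: n = 267

267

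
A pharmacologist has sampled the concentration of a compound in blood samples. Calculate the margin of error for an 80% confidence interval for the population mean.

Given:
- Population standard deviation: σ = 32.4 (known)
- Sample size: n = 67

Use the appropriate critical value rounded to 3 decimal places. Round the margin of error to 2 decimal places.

The population standard deviation σ is known, so use the z-interval margin of error formula.

For 80% confidence, z* = 1.282 (from standard normal table)

Margin of error formula for z-interval: E = z* × σ/√n

E = 1.282 × 32.4/√67
  = 1.282 × 3.958290
  = 5.0745

Rounded to 2 decimal places:

5.07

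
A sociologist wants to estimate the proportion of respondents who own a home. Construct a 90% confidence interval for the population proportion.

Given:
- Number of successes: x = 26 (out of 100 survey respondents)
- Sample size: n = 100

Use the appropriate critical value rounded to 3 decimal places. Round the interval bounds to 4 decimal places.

Sample proportion: p̂ = 26/100 = 0.260000

Check conditions for normal approximation:
  np̂ = 26 ≥ 10 ✓
  n(1-p̂) = 74 ≥ 10 ✓

The sample is large enough, so use a z-interval (normal approximation) for the proportion.

For 90% confidence, z* = 1.645 (from standard normal table)

Standard error: SE = √(p̂(1-p̂)/n) = √(0.260000×0.740000/100) = 0.04386342

Margin of error: E = z* × SE = 1.645 × 0.04386342 = 0.072155

Z-interval: p̂ ± E = 0.260000 ± 0.072155 = (0.187845, 0.332155)

Rounded to 4 decimal places:

(0.1878, 0.3322)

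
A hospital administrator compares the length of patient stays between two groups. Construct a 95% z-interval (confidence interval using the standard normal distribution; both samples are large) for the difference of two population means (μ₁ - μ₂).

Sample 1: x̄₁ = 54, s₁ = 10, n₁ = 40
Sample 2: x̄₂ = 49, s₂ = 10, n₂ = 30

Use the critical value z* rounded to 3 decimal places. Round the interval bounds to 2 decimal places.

Both samples are large (n₁ = 40 ≥ 30, n₂ = 30 ≥ 30), so a z-interval for the difference of means applies.

Point estimate: x̄₁ - x̄₂ = 54 - 49 = 5

Standard error: SE = √(s₁²/n₁ + s₂²/n₂)
= √(10²/40 + 10²/30)
= √(2.500000 + 3.333333)
= 2.415229

For 95% confidence, z* = 1.96 (from standard normal table)
Margin of error: E = z* × SE = 1.96 × 2.415229 = 4.7338

Z-interval: (x̄₁ - x̄₂) ± E = 5 ± 4.7338 = (0.2662, 9.7338)

Rounded to 2 decimal places:

(0.27, 9.73)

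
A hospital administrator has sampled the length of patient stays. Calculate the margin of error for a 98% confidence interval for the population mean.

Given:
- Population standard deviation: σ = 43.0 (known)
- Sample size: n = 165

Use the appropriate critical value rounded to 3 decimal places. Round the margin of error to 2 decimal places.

The population standard deviation σ is known, so use the z-interval margin of error formula.

For 98% confidence, z* = 2.326 (from standard normal table)

Margin of error formula for z-interval: E = z* × σ/√n

E = 2.326 × 43.0/√165
  = 2.326 × 3.347545
  = 7.7864

Rounded to 2 decimal places:

7.79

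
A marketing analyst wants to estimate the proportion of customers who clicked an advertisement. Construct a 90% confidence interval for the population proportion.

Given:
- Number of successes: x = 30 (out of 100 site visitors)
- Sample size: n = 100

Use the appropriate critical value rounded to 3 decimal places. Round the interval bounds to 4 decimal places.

Sample proportion: p̂ = 30/100 = 0.300000

Check conditions for normal approximation:
  np̂ = 30 ≥ 10 ✓
  n(1-p̂) = 70 ≥ 10 ✓

The sample is large enough, so use a z-interval (normal approximation) for the proportion.

For 90% confidence, z* = 1.645 (from standard normal table)

Standard error: SE = √(p̂(1-p̂)/n) = √(0.300000×0.700000/100) = 0.04582576

Margin of error: E = z* × SE = 1.645 × 0.04582576 = 0.075383

Z-interval: p̂ ± E = 0.300000 ± 0.075383 = (0.224617, 0.375383)

Rounded to 4 decimal places:

(0.2246, 0.3754)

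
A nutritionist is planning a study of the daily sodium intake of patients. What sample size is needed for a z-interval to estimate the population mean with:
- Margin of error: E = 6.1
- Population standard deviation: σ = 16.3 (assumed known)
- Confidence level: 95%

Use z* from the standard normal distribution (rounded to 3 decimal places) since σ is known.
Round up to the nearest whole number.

Using z* since population σ is known (z-interval formula).

For 95% confidence, z* = 1.96 (from standard normal table)

Sample size formula for z-interval: n = (z*σ/E)²

n = (1.96 × 16.3 / 6.1)²
  = (5.237377)²
  = 27.4301

Round up to the nearest whole number: n = 28

28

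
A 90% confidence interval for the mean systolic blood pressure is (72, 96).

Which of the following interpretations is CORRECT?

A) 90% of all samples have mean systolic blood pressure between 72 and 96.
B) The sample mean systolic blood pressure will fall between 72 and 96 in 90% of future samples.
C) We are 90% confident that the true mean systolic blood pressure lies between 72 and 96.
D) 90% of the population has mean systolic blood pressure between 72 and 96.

A confidence interval represents our confidence in the procedure, not a probability statement about the parameter.

Key concept: If we repeated this sampling process many times and computed a 90% CI each time, about 90% of those intervals would contain the true population parameter.

For this specific interval (72, 96):
- Midpoint (point estimate): 84
- Margin of error: 12

The correct interpretation is the one stating confidence that the true parameter lies in the interval — option C.

C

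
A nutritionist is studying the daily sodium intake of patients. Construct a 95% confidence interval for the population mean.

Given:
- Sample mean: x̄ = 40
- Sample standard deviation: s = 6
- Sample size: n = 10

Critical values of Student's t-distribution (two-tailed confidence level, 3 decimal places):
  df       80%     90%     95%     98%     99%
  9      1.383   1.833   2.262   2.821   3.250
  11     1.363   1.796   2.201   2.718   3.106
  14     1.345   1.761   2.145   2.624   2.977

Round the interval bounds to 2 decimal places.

The population standard deviation σ is unknown (only the sample standard deviation s is given), so use a t-interval with df = n - 1 = 10 - 1 = 9.

For 95% confidence with df = 9, t* = 2.262 (from t-table)

Standard error: SE = s/√n = 6/√10 = 1.897367

Margin of error: E = t* × SE = 2.262 × 1.897367 = 4.2918

T-interval: x̄ ± E = 40 ± 4.2918 = (35.7082, 44.2918)

Rounded to 2 decimal places:

(35.71, 44.29)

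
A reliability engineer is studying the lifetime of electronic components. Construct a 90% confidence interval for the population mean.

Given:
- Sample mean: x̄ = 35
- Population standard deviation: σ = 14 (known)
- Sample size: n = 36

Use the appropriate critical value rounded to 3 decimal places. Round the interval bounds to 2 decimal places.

The population standard deviation σ is known, so use a z-interval (standard normal critical value).

For 90% confidence, z* = 1.645 (from standard normal table)

Standard error: SE = σ/√n = 14/√36 = 2.333333

Margin of error: E = z* × SE = 1.645 × 2.333333 = 3.8383

Z-interval: x̄ ± E = 35 ± 3.8383 = (31.1617, 38.8383)

Rounded to 2 decimal places:

(31.16, 38.84)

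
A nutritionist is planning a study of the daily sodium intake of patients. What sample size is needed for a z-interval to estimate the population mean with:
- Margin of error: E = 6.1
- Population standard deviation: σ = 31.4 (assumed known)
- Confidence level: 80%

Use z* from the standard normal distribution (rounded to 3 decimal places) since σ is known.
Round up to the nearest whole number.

Using z* since population σ is known (z-interval formula).

For 80% confidence, z* = 1.282 (from standard normal table)

Sample size formula for z-interval: n = (z*σ/E)²

n = (1.282 × 31.4 / 6.1)²
  = (6.599148)²
  = 43.5487

Round up to the nearest whole number: n = 44

44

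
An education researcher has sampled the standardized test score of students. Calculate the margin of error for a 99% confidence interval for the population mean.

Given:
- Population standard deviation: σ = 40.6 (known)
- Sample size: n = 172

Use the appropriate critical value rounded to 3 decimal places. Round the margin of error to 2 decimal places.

The population standard deviation σ is known, so use the z-interval margin of error formula.

For 99% confidence, z* = 2.576 (from standard normal table)

Margin of error formula for z-interval: E = z* × σ/√n

E = 2.576 × 40.6/√172
  = 2.576 × 3.095721
  = 7.9746

Rounded to 2 decimal places:

7.97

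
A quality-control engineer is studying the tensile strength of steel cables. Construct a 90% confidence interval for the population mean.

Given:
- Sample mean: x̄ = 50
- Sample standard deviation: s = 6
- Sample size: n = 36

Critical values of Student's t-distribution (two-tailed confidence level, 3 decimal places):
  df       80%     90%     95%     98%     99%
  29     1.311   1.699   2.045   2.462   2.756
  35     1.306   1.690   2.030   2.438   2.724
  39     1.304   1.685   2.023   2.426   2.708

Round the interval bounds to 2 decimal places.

The population standard deviation σ is unknown (only the sample standard deviation s is given), so use a t-interval with df = n - 1 = 36 - 1 = 35.

For 90% confidence with df = 35, t* = 1.690 (from t-table)

Standard error: SE = s/√n = 6/√36 = 1.000000

Margin of error: E = t* × SE = 1.690 × 1.000000 = 1.6900

T-interval: x̄ ± E = 50 ± 1.6900 = (48.3100, 51.6900)

Rounded to 2 decimal places:

(48.31, 51.69)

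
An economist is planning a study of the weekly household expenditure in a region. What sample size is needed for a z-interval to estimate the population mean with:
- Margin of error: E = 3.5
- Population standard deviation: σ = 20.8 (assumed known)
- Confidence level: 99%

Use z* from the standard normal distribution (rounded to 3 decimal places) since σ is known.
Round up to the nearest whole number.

Using z* since population σ is known (z-interval formula).

For 99% confidence, z* = 2.576 (from standard normal table)

Sample size formula for z-interval: n = (z*σ/E)²

n = (2.576 × 20.8 / 3.5)²
  = (15.308800)²
  = 234.3594

Round up to the nearest whole number: n = 235

235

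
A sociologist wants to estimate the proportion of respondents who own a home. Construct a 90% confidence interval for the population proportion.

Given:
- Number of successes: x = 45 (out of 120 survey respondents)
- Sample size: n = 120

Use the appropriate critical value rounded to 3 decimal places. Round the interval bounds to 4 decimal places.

Sample proportion: p̂ = 45/120 = 0.375000

Check conditions for normal approximation:
  np̂ = 45 ≥ 10 ✓
  n(1-p̂) = 75 ≥ 10 ✓

The sample is large enough, so use a z-interval (normal approximation) for the proportion.

For 90% confidence, z* = 1.645 (from standard normal table)

Standard error: SE = √(p̂(1-p̂)/n) = √(0.375000×0.625000/120) = 0.04419417

Margin of error: E = z* × SE = 1.645 × 0.04419417 = 0.072699

Z-interval: p̂ ± E = 0.375000 ± 0.072699 = (0.302301, 0.447699)

Rounded to 4 decimal places:

(0.3023, 0.4477)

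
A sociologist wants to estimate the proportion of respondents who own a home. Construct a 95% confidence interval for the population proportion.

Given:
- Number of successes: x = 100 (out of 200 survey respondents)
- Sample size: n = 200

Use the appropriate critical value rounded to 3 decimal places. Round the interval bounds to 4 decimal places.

Sample proportion: p̂ = 100/200 = 0.500000

Check conditions for normal approximation:
  np̂ = 100 ≥ 10 ✓
  n(1-p̂) = 100 ≥ 10 ✓

The sample is large enough, so use a z-interval (normal approximation) for the proportion.

For 95% confidence, z* = 1.96 (from standard normal table)

Standard error: SE = √(p̂(1-p̂)/n) = √(0.500000×0.500000/200) = 0.03535534

Margin of error: E = z* × SE = 1.96 × 0.03535534 = 0.069296

Z-interval: p̂ ± E = 0.500000 ± 0.069296 = (0.430704, 0.569296)

Rounded to 4 decimal places:

(0.4307, 0.5693)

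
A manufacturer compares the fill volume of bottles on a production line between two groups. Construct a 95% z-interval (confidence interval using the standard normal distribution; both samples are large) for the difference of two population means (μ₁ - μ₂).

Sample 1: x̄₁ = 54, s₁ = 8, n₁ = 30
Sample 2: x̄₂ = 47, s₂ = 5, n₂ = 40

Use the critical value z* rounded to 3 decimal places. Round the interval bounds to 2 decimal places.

Both samples are large (n₁ = 30 ≥ 30, n₂ = 40 ≥ 30), so a z-interval for the difference of means applies.

Point estimate: x̄₁ - x̄₂ = 54 - 47 = 7

Standard error: SE = √(s₁²/n₁ + s₂²/n₂)
= √(8²/30 + 5²/40)
= √(2.133333 + 0.625000)
= 1.660823

For 95% confidence, z* = 1.96 (from standard normal table)
Margin of error: E = z* × SE = 1.96 × 1.660823 = 3.2552

Z-interval: (x̄₁ - x̄₂) ± E = 7 ± 3.2552 = (3.7448, 10.2552)

Rounded to 2 decimal places:

(3.74, 10.26)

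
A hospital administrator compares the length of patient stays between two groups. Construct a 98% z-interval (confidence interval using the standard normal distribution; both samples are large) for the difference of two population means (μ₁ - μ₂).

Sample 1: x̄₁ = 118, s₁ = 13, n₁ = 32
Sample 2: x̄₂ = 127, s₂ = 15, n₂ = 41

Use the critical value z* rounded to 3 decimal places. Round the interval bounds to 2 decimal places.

Both samples are large (n₁ = 32 ≥ 30, n₂ = 41 ≥ 30), so a z-interval for the difference of means applies.

Point estimate: x̄₁ - x̄₂ = 118 - 127 = -9

Standard error: SE = √(s₁²/n₁ + s₂²/n₂)
= √(13²/32 + 15²/41)
= √(5.281250 + 5.487805)
= 3.281624

For 98% confidence, z* = 2.326 (from standard normal table)
Margin of error: E = z* × SE = 2.326 × 3.281624 = 7.6331

Z-interval: (x̄₁ - x̄₂) ± E = -9 ± 7.6331 = (-16.6331, -1.3669)

Rounded to 2 decimal places:

(-16.63, -1.37)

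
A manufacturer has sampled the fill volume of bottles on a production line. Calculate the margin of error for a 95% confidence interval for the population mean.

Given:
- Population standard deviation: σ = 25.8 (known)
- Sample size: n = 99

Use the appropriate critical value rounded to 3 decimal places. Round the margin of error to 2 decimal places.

The population standard deviation σ is known, so use the z-interval margin of error formula.

For 95% confidence, z* = 1.96 (from standard normal table)

Margin of error formula for z-interval: E = z* × σ/√n

E = 1.96 × 25.8/√99
  = 1.96 × 2.592998
  = 5.0823

Rounded to 2 decimal places:

5.08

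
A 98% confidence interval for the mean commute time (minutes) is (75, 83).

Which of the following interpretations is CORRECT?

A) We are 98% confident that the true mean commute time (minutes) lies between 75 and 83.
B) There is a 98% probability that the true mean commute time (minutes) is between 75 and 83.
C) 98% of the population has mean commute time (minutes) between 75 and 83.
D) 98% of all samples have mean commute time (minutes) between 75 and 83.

A confidence interval represents our confidence in the procedure, not a probability statement about the parameter.

Key concept: If we repeated this sampling process many times and computed a 98% CI each time, about 98% of those intervals would contain the true population parameter.

For this specific interval (75, 83):
- Midpoint (point estimate): 79
- Margin of error: 4

The correct interpretation is the one stating confidence that the true parameter lies in the interval — option A.

A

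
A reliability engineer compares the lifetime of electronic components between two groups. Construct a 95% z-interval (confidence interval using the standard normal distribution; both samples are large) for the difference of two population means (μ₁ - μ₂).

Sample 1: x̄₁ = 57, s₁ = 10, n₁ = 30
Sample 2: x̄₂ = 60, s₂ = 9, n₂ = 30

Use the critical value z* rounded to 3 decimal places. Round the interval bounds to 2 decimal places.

Both samples are large (n₁ = 30 ≥ 30, n₂ = 30 ≥ 30), so a z-interval for the difference of means applies.

Point estimate: x̄₁ - x̄₂ = 57 - 60 = -3

Standard error: SE = √(s₁²/n₁ + s₂²/n₂)
= √(10²/30 + 9²/30)
= √(3.333333 + 2.700000)
= 2.456284

For 95% confidence, z* = 1.96 (from standard normal table)
Margin of error: E = z* × SE = 1.96 × 2.456284 = 4.8143

Z-interval: (x̄₁ - x̄₂) ± E = -3 ± 4.8143 = (-7.8143, 1.8143)

Rounded to 2 decimal places:

(-7.81, 1.81)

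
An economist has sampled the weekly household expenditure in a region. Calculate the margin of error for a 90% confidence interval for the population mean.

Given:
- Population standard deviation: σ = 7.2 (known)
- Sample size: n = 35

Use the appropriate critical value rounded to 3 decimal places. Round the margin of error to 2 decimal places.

The population standard deviation σ is known, so use the z-interval margin of error formula.

For 90% confidence, z* = 1.645 (from standard normal table)

Margin of error formula for z-interval: E = z* × σ/√n

E = 1.645 × 7.2/√35
  = 1.645 × 1.217022
  = 2.0020

Rounded to 2 decimal places:

2.00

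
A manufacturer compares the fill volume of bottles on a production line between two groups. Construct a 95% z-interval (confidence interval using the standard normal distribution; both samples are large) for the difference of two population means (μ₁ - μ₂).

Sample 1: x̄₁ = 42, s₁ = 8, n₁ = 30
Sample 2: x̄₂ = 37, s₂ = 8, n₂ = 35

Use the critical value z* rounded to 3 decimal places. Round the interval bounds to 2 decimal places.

Both samples are large (n₁ = 30 ≥ 30, n₂ = 35 ≥ 30), so a z-interval for the difference of means applies.

Point estimate: x̄₁ - x̄₂ = 42 - 37 = 5

Standard error: SE = √(s₁²/n₁ + s₂²/n₂)
= √(8²/30 + 8²/35)
= √(2.133333 + 1.828571)
= 1.990453

For 95% confidence, z* = 1.96 (from standard normal table)
Margin of error: E = z* × SE = 1.96 × 1.990453 = 3.9013

Z-interval: (x̄₁ - x̄₂) ± E = 5 ± 3.9013 = (1.0987, 8.9013)

Rounded to 2 decimal places:

(1.10, 8.90)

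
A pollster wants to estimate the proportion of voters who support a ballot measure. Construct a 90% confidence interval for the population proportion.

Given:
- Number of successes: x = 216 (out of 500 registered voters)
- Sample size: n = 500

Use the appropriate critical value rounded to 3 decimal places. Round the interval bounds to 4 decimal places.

Sample proportion: p̂ = 216/500 = 0.432000

Check conditions for normal approximation:
  np̂ = 216 ≥ 10 ✓
  n(1-p̂) = 284 ≥ 10 ✓

The sample is large enough, so use a z-interval (normal approximation) for the proportion.

For 90% confidence, z* = 1.645 (from standard normal table)

Standard error: SE = √(p̂(1-p̂)/n) = √(0.432000×0.568000/500) = 0.02215292

Margin of error: E = z* × SE = 1.645 × 0.02215292 = 0.036442

Z-interval: p̂ ± E = 0.432000 ± 0.036442 = (0.395558, 0.468442)

Rounded to 4 decimal places:

(0.3956, 0.4684)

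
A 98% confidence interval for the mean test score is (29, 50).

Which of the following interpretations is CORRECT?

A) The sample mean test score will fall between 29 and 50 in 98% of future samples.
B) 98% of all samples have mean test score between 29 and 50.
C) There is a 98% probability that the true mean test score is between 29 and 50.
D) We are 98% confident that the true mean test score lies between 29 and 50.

A confidence interval represents our confidence in the procedure, not a probability statement about the parameter.

Key concept: If we repeated this sampling process many times and computed a 98% CI each time, about 98% of those intervals would contain the true population parameter.

For this specific interval (29, 50):
- Midpoint (point estimate): 39.5
- Margin of error: 10.5

The correct interpretation is the one stating confidence that the true parameter lies in the interval — option D.

D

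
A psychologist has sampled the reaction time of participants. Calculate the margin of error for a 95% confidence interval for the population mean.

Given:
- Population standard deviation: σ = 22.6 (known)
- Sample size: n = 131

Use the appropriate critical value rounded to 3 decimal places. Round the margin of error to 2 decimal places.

The population standard deviation σ is known, so use the z-interval margin of error formula.

For 95% confidence, z* = 1.96 (from standard normal table)

Margin of error formula for z-interval: E = z* × σ/√n

E = 1.96 × 22.6/√131
  = 1.96 × 1.974571
  = 3.8702

Rounded to 2 decimal places:

3.87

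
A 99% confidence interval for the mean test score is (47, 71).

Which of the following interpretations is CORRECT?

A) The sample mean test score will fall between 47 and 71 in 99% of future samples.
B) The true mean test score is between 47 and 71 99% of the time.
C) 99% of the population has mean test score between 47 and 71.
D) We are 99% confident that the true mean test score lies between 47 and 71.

A confidence interval represents our confidence in the procedure, not a probability statement about the parameter.

Key concept: If we repeated this sampling process many times and computed a 99% CI each time, about 99% of those intervals would contain the true population parameter.

For this specific interval (47, 71):
- Midpoint (point estimate): 59
- Margin of error: 12

The correct interpretation is the one stating confidence that the true parameter lies in the interval — option D.

D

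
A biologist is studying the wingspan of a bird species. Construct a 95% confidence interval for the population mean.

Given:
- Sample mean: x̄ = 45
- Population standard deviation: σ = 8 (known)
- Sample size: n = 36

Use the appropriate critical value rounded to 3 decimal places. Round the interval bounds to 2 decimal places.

The population standard deviation σ is known, so use a z-interval (standard normal critical value).

For 95% confidence, z* = 1.96 (from standard normal table)

Standard error: SE = σ/√n = 8/√36 = 1.333333

Margin of error: E = z* × SE = 1.96 × 1.333333 = 2.6133

Z-interval: x̄ ± E = 45 ± 2.6133 = (42.3867, 47.6133)

Rounded to 2 decimal places:

(42.39, 47.61)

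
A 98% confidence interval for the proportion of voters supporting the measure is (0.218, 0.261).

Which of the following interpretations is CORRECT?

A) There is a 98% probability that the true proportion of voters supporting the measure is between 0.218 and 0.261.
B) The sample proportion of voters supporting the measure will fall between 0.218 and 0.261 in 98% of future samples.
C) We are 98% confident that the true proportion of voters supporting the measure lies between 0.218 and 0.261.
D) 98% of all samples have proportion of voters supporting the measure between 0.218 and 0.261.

A confidence interval represents our confidence in the procedure, not a probability statement about the parameter.

Key concept: If we repeated this sampling process many times and computed a 98% CI each time, about 98% of those intervals would contain the true population parameter.

For this specific interval (0.218, 0.261):
- Midpoint (point estimate): 0.2395
- Margin of error: 0.0215

The correct interpretation is the one stating confidence that the true parameter lies in the interval — option C.

C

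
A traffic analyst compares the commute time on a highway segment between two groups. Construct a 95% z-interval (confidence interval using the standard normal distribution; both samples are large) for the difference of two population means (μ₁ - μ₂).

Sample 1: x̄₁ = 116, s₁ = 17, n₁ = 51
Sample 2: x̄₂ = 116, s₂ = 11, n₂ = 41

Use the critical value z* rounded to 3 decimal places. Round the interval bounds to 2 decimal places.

Both samples are large (n₁ = 51 ≥ 30, n₂ = 41 ≥ 30), so a z-interval for the difference of means applies.

Point estimate: x̄₁ - x̄₂ = 116 - 116 = 0

Standard error: SE = √(s₁²/n₁ + s₂²/n₂)
= √(17²/51 + 11²/41)
= √(5.666667 + 2.951220)
= 2.935624

For 95% confidence, z* = 1.96 (from standard normal table)
Margin of error: E = z* × SE = 1.96 × 2.935624 = 5.7538

Z-interval: (x̄₁ - x̄₂) ± E = 0 ± 5.7538 = (-5.7538, 5.7538)

Rounded to 2 decimal places:

(-5.75, 5.75)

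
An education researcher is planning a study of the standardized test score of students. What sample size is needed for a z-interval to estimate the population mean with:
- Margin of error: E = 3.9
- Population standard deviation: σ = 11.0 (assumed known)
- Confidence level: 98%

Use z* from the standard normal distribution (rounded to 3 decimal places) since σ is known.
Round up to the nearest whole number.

Using z* since population σ is known (z-interval formula).

For 98% confidence, z* = 2.326 (from standard normal table)

Sample size formula for z-interval: n = (z*σ/E)²

n = (2.326 × 11.0 / 3.9)²
  = (6.560513)²
  = 43.0403

Round up to the nearest whole number: n = 44

44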